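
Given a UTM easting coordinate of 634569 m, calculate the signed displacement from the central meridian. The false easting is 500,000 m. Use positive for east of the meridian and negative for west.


displacement = 634569 - 500000 = 134569 m

134569 m


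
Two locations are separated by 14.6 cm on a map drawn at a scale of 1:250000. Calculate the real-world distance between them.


ground = 14.6 cm * 250000 / 100 = 36500.0 m = 36.5 km

36.5 km


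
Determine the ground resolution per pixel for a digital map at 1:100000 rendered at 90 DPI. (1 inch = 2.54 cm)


pixel_cm = 2.54 / 90 ≈ 0.028222 cm
ground = pixel_cm * 100000 / 100 = 2.54 * 100000 / (90 * 100) = 254000 / 9000 ≈ 28.22 m

28.22 m


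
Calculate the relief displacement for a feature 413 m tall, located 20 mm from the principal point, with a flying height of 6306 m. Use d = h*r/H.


d = h * r / H = 413 * 20 / 6306 = 1.31 mm

1.31 mm


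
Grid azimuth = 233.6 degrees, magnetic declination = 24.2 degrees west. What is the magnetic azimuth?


magnetic azimuth = grid azimuth - declination (east +ve)
mag_az = 233.6 - -24.2 = 257.8 degrees

257.8 degrees


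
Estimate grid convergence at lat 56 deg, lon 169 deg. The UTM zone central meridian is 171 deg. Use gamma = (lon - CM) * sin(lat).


gamma = (169 - 171) * sin(56) = -2 * 0.829038 = -1.658 degrees

-1.658 degrees


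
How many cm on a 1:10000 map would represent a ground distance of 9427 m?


map_cm = 9427 * 100 / 10000 = 94.27 cm

94.27 cm


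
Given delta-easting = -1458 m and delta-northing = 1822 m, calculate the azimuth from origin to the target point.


az = atan2(-1458, 1822) = -38.7 deg
adjusted to 0-360: 321.3 degrees

321.3 degrees


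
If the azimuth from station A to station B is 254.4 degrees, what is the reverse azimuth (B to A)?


back azimuth = (254.4 + 180) mod 360 = 74.4 degrees

74.4 degrees


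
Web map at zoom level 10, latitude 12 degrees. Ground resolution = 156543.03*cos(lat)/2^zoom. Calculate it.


res = 156543.03 * cos(12) / 2^10 = 156543.03 * 0.9781476 / 1024 = 149.53 m/pixel

149.53 m/pixel


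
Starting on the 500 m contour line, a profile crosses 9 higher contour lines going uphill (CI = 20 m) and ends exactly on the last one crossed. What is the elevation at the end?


elevation = 500 + 9 * 20 = 680 m

680 m


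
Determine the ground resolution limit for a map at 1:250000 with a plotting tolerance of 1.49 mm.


ground = 1.49 mm * 250000 / 1000 = 372.5 m

372.5 m


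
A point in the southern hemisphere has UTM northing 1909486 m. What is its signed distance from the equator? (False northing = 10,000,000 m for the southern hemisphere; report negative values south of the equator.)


For southern: actual = 1909486 - 10000000 = -8090514 m

-8090514 m


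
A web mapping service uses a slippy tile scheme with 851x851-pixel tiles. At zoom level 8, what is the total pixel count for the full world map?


tiles per axis = 2^8 = 256
total tiles = 256^2 = 65536
pixels per axis = 256 * 851 = 217856
total pixels = 217856^2 = 47461236736

47461236736 pixels


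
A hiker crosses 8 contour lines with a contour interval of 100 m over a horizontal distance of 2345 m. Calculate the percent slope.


elevation change = 8 * 100 = 800 m
slope = 800 / 2345 * 100 = 34.1%

34.1%


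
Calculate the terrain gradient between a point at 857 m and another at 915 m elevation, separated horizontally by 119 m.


gradient = (915 - 857) / 119 = 58 / 119 = 0.4874

0.4874


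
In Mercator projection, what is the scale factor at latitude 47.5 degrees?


SF = 1 / cos(47.5) = 1 / 0.67559 = 1.48

1.48


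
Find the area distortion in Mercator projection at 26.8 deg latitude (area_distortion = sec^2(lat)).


area_distortion = 1/cos^2(26.8) = 1.255

1.255


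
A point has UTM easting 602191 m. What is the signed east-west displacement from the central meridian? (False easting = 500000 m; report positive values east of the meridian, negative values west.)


displacement = 602191 - 500000 = 102191 m

102191 m


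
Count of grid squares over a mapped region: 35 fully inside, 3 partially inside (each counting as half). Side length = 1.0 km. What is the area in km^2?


effective squares = 35 + 3 * 0.5 = 36.5
area = 36.5 * 1.0 = 36.5 km^2

36.5 km^2


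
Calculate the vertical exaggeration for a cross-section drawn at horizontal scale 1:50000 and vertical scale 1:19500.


VE = horizontal_scale / vertical_scale = 50000 / 19500 ≈ 2.6

2.6x


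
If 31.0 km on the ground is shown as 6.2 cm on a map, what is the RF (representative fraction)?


ground = 31.0 km = 3100000 cm; RF denominator = ground / map = 3100000 / 6.2 = 500000; RF = 1:500000

1:500000


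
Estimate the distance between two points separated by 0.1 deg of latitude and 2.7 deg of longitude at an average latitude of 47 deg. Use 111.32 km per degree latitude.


dlat_km = 0.1 * 111.32 = 11.132
dlon_km = 2.7 * 111.32 * cos(47) ≈ 204.984
dist = sqrt(11.132^2 + 204.984^2) ≈ 205.3 km

205.3 km


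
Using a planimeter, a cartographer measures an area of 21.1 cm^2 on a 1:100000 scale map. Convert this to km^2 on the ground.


ground_area = 21.1 * (100000/100)^2 = 21100000.0 m^2 = 21.1 km^2

21.1 km^2


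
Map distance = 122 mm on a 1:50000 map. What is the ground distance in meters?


ground = 122 mm * 50000 / 1000 = 6100.0 m

6100.0 m


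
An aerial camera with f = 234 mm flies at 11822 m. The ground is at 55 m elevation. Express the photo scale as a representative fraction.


scale = f / (H - h) = 234 mm / 11767 m = 234 / 11767000 = 1:50286

1:50286


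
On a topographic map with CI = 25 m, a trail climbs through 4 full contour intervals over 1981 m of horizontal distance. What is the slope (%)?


elevation change = 4 * 25 = 100 m
slope = 100 / 1981 * 100 = 5.0%

5.0%


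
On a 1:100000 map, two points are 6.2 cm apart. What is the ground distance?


ground = 6.2 cm * 100000 / 100 = 6200.0 m = 6.2 km

6.2 km


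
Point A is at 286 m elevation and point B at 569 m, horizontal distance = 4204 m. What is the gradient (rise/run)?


gradient = (569 - 286) / 4204 = 283 / 4204 = 0.0673

0.0673


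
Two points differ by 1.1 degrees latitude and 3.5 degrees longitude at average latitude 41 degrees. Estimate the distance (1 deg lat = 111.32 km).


dlat_km = 1.1 * 111.32 = 122.452
dlon_km = 3.5 * 111.32 * cos(41) ≈ 294.05
dist = sqrt(122.452^2 + 294.05^2) ≈ 318.5 km

318.5 km


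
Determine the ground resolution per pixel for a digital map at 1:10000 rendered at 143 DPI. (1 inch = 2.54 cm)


pixel_cm = 2.54 / 143 ≈ 0.017762 cm
ground = pixel_cm * 10000 / 100 = 2.54 * 10000 / (143 * 100) = 25400 / 14300 ≈ 1.78 m

1.78 m


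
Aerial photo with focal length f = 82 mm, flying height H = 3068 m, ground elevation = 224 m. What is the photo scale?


scale = f / (H - h) = 82 mm / 2844 m = 82 / 2844000 = 1:34683

1:34683


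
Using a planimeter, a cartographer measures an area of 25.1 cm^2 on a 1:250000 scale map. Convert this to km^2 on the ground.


ground_area = 25.1 * (250000/100)^2 = 156875000.0 m^2 = 156.875 km^2

156.875 km^2


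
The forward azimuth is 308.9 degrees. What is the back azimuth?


back azimuth = (308.9 + 180) mod 360 = 128.9 degrees

128.9 degrees


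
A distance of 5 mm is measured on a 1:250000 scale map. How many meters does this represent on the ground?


ground = 5 mm * 250000 / 1000 = 1250.0 m

1250.0 m


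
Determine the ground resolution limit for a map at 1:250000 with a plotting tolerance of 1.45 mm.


ground = 1.45 mm * 250000 / 1000 = 362.5 m

362.5 m


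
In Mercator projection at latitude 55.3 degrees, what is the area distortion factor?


area_distortion = 1/cos^2(55.3) = 3.086

3.086


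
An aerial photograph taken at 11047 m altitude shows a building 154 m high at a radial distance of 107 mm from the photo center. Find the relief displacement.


d = h * r / H = 154 * 107 / 11047 = 1.49 mm

1.49 mm


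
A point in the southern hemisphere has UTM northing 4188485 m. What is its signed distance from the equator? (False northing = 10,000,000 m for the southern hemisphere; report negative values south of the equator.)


For southern: actual = 4188485 - 10000000 = -5811515 m

-5811515 m


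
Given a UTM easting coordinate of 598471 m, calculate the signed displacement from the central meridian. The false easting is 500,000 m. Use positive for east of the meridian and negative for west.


displacement = 598471 - 500000 = 98471 m

98471 m


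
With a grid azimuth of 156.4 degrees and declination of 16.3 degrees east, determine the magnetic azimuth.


magnetic azimuth = grid azimuth - declination (east +ve)
mag_az = 156.4 - 16.3 = 140.1 degrees

140.1 degrees


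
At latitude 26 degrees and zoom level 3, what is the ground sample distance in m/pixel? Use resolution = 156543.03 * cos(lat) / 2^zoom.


res = 156543.03 * cos(26) / 2^3 = 156543.03 * 0.89879405 / 8 = 17587.49 m/pixel

17587.49 m/pixel


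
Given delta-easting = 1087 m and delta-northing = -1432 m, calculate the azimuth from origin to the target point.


az = atan2(1087, -1432) = 142.8 deg
adjusted to 0-360: 142.8 degrees

142.8 degrees


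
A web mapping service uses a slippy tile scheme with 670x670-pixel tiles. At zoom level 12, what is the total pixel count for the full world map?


tiles per axis = 2^12 = 4096
total tiles = 4096^2 = 16777216
pixels per axis = 4096 * 670 = 2744320
total pixels = 2744320^2 = 7531292262400

7531292262400 pixels


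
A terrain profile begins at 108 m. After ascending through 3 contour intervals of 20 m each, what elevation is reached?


elevation = 108 + 3 * 20 = 168 m

168 m


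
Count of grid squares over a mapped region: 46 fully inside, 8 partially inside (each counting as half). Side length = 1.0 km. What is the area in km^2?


effective squares = 46 + 8 * 0.5 = 50.0
area = 50.0 * 1.0 = 50.0 km^2

50.0 km^2


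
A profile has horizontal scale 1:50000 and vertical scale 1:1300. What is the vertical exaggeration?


VE = horizontal_scale / vertical_scale = 50000 / 1300 ≈ 38.5

38.5x


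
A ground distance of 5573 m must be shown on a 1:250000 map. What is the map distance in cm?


map_cm = 5573 * 100 / 250000 = 2.2292 cm ≈ 2.23 cm

2.23 cm


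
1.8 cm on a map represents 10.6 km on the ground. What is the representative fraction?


ground = 10.6 km = 1060000 cm; RF denominator = ground / map = 1060000 / 1.8 ≈ 588889; RF = 1:588889

1:588889


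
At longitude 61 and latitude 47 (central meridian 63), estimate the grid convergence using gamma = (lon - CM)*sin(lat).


gamma = (61 - 63) * sin(47) = -2 * 0.731354 = -1.463 degrees

-1.463 degrees


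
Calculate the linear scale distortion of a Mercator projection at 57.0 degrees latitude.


SF = 1 / cos(57.0) = 1 / 0.544639 = 1.836

1.836


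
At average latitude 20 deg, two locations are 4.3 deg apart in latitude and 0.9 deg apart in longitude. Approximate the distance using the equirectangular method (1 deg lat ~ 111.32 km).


dlat_km = 4.3 * 111.32 = 478.676
dlon_km = 0.9 * 111.32 * cos(20) ≈ 94.146
dist = sqrt(478.676^2 + 94.146^2) ≈ 487.8 km

487.8 km


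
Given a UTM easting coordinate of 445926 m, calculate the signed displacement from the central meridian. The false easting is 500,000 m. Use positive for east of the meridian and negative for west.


displacement = 445926 - 500000 = -54074 m

-54074 m


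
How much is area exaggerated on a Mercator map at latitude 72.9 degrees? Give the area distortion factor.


area_distortion = 1/cos^2(72.9) = 11.566

11.566


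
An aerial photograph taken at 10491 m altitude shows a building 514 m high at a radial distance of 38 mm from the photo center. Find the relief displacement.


d = h * r / H = 514 * 38 / 10491 = 1.86 mm

1.86 mm


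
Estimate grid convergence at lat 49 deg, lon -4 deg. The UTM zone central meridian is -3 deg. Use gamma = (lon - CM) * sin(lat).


gamma = (-4 - -3) * sin(49) = -1 * 0.75471 = -0.755 degrees

-0.755 degrees


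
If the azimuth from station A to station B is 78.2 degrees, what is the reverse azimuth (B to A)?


back azimuth = (78.2 + 180) mod 360 = 258.2 degrees

258.2 degrees


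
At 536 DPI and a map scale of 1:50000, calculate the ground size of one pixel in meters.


pixel_cm = 2.54 / 536 ≈ 0.004739 cm
ground = pixel_cm * 50000 / 100 = 2.54 * 50000 / (536 * 100) = 127000 / 53600 ≈ 2.37 m

2.37 m


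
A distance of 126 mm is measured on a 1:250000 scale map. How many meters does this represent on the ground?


ground = 126 mm * 250000 / 1000 = 31500.0 m

31500.0 m


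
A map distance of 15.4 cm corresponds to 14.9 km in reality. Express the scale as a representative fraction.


ground = 14.9 km = 1490000 cm; RF denominator = ground / map = 1490000 / 15.4 ≈ 96753; RF = 1:96753

1:96753


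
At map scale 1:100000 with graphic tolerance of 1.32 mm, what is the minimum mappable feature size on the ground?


ground = 1.32 mm * 100000 / 1000 = 132.0 m

132.0 m


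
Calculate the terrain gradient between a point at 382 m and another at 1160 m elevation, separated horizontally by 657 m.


gradient = (1160 - 382) / 657 = 778 / 657 = 1.1842

1.1842


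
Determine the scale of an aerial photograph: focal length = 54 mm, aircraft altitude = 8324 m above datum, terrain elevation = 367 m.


scale = f / (H - h) = 54 mm / 7957 m = 54 / 7957000 = 1:147352

1:147352


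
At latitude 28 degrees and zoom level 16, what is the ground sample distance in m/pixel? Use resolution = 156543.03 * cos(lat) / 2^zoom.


res = 156543.03 * cos(28) / 2^16 = 156543.03 * 0.88294759 / 65536 = 2.11 m/pixel

2.11 m/pixel


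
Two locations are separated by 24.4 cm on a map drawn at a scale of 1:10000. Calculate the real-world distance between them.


ground = 24.4 cm * 10000 / 100 = 2440.0 m = 2.44 km

2.44 km


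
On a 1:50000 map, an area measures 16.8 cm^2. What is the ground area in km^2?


ground_area = 16.8 * (50000/100)^2 = 4200000.0 m^2 = 4.2 km^2

4.2 km^2


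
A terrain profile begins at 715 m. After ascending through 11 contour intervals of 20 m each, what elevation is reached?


elevation = 715 + 11 * 20 = 935 m

935 m


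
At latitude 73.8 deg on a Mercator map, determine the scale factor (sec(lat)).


SF = 1 / cos(73.8) = 1 / 0.278991 = 3.584

3.584


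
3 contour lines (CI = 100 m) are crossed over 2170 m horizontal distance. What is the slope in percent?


elevation change = 3 * 100 = 300 m
slope = 300 / 2170 * 100 = 13.8%

13.8%


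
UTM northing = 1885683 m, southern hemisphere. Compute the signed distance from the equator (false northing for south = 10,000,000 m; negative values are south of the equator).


For southern: actual = 1885683 - 10000000 = -8114317 m

-8114317 m


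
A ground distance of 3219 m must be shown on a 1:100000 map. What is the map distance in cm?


map_cm = 3219 * 100 / 100000 = 3.219 cm ≈ 3.22 cm

3.22 cm


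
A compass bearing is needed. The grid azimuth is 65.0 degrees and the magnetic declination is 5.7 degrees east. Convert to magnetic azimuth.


magnetic azimuth = grid azimuth - declination (east +ve)
mag_az = 65.0 - 5.7 = 59.3 degrees

59.3 degrees


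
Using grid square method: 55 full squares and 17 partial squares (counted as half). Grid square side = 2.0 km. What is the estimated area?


effective squares = 55 + 17 * 0.5 = 63.5
area = 63.5 * 4.0 = 254.0 km^2

254.0 km^2


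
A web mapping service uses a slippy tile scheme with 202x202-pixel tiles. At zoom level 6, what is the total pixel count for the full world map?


tiles per axis = 2^6 = 64
total tiles = 64^2 = 4096
pixels per axis = 64 * 202 = 12928
total pixels = 12928^2 = 167133184

167133184 pixels


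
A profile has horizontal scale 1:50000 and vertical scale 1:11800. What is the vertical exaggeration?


VE = horizontal_scale / vertical_scale = 50000 / 11800 ≈ 4.2

4.2x


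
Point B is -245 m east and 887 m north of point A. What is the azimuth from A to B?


az = atan2(-245, 887) = -15.4 deg
adjusted to 0-360: 344.6 degrees

344.6 degrees


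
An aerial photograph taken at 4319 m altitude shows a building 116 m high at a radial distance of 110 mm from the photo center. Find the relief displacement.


d = h * r / H = 116 * 110 / 4319 = 2.95 mm

2.95 mm


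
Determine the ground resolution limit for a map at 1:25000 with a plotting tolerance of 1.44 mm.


ground = 1.44 mm * 25000 / 1000 = 36.0 m

36.0 m


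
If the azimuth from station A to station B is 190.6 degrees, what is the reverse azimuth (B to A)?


back azimuth = (190.6 + 180) mod 360 = 10.6 degrees

10.6 degrees


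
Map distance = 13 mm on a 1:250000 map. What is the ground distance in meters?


ground = 13 mm * 250000 / 1000 = 3250.0 m

3250.0 m


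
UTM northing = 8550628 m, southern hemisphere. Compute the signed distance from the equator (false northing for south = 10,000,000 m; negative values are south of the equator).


For southern: actual = 8550628 - 10000000 = -1449372 m

-1449372 m


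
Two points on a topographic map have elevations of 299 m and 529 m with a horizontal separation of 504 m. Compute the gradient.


gradient = (529 - 299) / 504 = 230 / 504 = 0.4563

0.4563


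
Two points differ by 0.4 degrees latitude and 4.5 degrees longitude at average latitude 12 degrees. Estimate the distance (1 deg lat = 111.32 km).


dlat_km = 0.4 * 111.32 = 44.528
dlon_km = 4.5 * 111.32 * cos(12) ≈ 489.993
dist = sqrt(44.528^2 + 489.993^2) ≈ 492.0 km

492.0 km


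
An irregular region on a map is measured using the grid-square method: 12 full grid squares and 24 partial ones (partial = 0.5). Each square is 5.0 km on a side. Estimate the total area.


effective squares = 12 + 24 * 0.5 = 24.0
area = 24.0 * 25.0 = 600.0 km^2

600.0 km^2


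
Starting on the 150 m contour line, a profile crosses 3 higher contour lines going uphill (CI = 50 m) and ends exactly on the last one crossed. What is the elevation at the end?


elevation = 150 + 3 * 50 = 300 m

300 m


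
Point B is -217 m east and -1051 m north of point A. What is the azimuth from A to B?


az = atan2(-217, -1051) = -168.3 deg
adjusted to 0-360: 191.7 degrees

191.7 degrees


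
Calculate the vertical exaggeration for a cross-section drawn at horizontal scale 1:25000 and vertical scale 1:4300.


VE = horizontal_scale / vertical_scale = 25000 / 4300 ≈ 5.8

5.8x


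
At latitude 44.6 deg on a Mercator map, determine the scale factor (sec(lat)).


SF = 1 / cos(44.6) = 1 / 0.712026 = 1.404

1.404


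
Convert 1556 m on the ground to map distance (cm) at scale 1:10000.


map_cm = 1556 * 100 / 10000 = 15.56 cm

15.56 cm


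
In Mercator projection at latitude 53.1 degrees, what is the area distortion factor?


area_distortion = 1/cos^2(53.1) = 2.774

2.774


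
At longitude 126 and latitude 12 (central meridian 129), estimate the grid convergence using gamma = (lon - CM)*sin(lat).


gamma = (126 - 129) * sin(12) = -3 * 0.207912 = -0.624 degrees

-0.624 degrees


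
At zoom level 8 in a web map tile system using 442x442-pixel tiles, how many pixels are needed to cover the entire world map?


tiles per axis = 2^8 = 256
total tiles = 256^2 = 65536
pixels per axis = 256 * 442 = 113152
total pixels = 113152^2 = 12803375104

12803375104 pixels


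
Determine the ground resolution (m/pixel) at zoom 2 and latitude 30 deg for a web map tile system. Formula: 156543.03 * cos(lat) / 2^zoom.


res = 156543.03 * cos(30) / 2^2 = 156543.03 * 0.8660254 / 4 = 33892.56 m/pixel

33892.56 m/pixel


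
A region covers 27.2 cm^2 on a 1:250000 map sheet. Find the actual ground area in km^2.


ground_area = 27.2 * (250000/100)^2 = 170000000.0 m^2 = 170.0 km^2

170.0 km^2


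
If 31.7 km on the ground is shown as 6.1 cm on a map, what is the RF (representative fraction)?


ground = 31.7 km = 3170000 cm; RF denominator = ground / map = 3170000 / 6.1 ≈ 519672; RF = 1:519672

1:519672


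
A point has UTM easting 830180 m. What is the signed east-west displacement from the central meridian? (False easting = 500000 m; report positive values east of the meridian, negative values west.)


displacement = 830180 - 500000 = 330180 m

330180 m


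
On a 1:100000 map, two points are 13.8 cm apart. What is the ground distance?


ground = 13.8 cm * 100000 / 100 = 13800.0 m = 13.8 km

13.8 km


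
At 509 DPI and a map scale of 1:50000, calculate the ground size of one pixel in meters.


pixel_cm = 2.54 / 509 ≈ 0.00499 cm
ground = pixel_cm * 50000 / 100 = 2.54 * 50000 / (509 * 100) = 127000 / 50900 ≈ 2.5 m

2.5 m


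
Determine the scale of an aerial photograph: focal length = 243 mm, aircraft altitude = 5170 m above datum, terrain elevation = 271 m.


scale = f / (H - h) = 243 mm / 4899 m = 243 / 4899000 = 1:20160

1:20160


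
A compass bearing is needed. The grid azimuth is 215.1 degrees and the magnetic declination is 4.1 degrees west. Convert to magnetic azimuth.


magnetic azimuth = grid azimuth - declination (east +ve)
mag_az = 215.1 - -4.1 = 219.2 degrees

219.2 degrees


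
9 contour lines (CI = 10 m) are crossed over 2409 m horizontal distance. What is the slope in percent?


elevation change = 9 * 10 = 90 m
slope = 90 / 2409 * 100 = 3.7%

3.7%


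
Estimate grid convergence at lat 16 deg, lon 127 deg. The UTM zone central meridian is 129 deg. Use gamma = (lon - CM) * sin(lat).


gamma = (127 - 129) * sin(16) = -2 * 0.275637 = -0.551 degrees

-0.551 degrees


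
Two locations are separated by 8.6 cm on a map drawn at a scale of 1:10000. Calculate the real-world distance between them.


ground = 8.6 cm * 10000 / 100 = 860.0 m

860.0 m


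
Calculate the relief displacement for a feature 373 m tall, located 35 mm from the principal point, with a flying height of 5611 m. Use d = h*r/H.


d = h * r / H = 373 * 35 / 5611 = 2.33 mm

2.33 mm


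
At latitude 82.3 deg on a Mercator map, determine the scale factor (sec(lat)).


SF = 1 / cos(82.3) = 1 / 0.133986 = 7.463

7.463


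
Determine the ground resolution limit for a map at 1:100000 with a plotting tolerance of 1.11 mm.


ground = 1.11 mm * 100000 / 1000 = 111.0 m

111.0 m


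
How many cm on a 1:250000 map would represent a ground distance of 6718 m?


map_cm = 6718 * 100 / 250000 = 2.6872 cm ≈ 2.69 cm

2.69 cm


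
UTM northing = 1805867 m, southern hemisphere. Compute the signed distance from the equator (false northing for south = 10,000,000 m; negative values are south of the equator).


For southern: actual = 1805867 - 10000000 = -8194133 m

-8194133 m


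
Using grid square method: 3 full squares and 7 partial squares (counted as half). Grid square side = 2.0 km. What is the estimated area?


effective squares = 3 + 7 * 0.5 = 6.5
area = 6.5 * 4.0 = 26.0 km^2

26.0 km^2


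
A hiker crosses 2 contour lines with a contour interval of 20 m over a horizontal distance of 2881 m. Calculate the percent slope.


elevation change = 2 * 20 = 40 m
slope = 40 / 2881 * 100 = 1.4%

1.4%


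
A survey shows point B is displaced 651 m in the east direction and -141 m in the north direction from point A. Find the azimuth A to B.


az = atan2(651, -141) = 102.2 deg
adjusted to 0-360: 102.2 degrees

102.2 degrees


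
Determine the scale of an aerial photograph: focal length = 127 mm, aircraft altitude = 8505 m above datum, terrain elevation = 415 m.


scale = f / (H - h) = 127 mm / 8090 m = 127 / 8090000 = 1:63701

1:63701


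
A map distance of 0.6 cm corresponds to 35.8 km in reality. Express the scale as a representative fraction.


ground = 35.8 km = 3580000 cm; RF denominator = ground / map = 3580000 / 0.6 ≈ 5966667; RF = 1:5966667

1:5966667


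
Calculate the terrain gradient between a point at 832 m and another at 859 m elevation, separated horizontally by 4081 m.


gradient = (859 - 832) / 4081 = 27 / 4081 = 0.0066

0.0066


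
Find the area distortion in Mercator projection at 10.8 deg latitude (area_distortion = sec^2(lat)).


area_distortion = 1/cos^2(10.8) = 1.036

1.036


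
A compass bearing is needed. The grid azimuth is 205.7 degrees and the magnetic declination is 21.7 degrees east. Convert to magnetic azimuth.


magnetic azimuth = grid azimuth - declination (east +ve)
mag_az = 205.7 - 21.7 = 184.0 degrees

184.0 degrees


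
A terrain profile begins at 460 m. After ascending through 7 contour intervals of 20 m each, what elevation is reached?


elevation = 460 + 7 * 20 = 600 m

600 m


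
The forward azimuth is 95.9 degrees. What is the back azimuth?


back azimuth = (95.9 + 180) mod 360 = 275.9 degrees

275.9 degrees


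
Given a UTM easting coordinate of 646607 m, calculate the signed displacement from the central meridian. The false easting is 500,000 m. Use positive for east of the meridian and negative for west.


displacement = 646607 - 500000 = 146607 m

146607 m


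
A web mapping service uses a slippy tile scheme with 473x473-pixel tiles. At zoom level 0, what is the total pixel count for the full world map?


tiles per axis = 2^0 = 1
total tiles = 1^2 = 1
pixels per axis = 1 * 473 = 473
total pixels = 473^2 = 223729

223729 pixels


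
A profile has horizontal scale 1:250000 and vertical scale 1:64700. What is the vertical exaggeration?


VE = horizontal_scale / vertical_scale = 250000 / 64700 ≈ 3.9

3.9x


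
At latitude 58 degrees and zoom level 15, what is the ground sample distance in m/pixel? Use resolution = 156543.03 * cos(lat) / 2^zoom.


res = 156543.03 * cos(58) / 2^15 = 156543.03 * 0.52991926 / 32768 = 2.53 m/pixel

2.53 m/pixel


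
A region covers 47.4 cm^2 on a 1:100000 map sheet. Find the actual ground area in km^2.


ground_area = 47.4 * (100000/100)^2 = 47400000.0 m^2 = 47.4 km^2

47.4 km^2


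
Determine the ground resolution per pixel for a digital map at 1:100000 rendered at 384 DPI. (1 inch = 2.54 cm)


pixel_cm = 2.54 / 384 ≈ 0.006615 cm
ground = pixel_cm * 100000 / 100 = 2.54 * 100000 / (384 * 100) = 254000 / 38400 ≈ 6.61 m

6.61 m


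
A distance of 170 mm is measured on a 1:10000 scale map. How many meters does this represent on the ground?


ground = 170 mm * 10000 / 1000 = 1700.0 m

1700.0 m


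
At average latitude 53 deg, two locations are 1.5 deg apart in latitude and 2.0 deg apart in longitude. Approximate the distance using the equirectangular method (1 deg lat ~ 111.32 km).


dlat_km = 1.5 * 111.32 = 166.98
dlon_km = 2.0 * 111.32 * cos(53) ≈ 133.988
dist = sqrt(166.98^2 + 133.988^2) ≈ 214.1 km

214.1 km


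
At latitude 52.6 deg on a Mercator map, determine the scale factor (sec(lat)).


SF = 1 / cos(52.6) = 1 / 0.607376 = 1.646

1.646


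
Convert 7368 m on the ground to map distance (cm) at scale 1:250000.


map_cm = 7368 * 100 / 250000 = 2.9472 cm ≈ 2.95 cm

2.95 cm


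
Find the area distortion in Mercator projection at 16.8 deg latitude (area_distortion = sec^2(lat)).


area_distortion = 1/cos^2(16.8) = 1.091

1.091


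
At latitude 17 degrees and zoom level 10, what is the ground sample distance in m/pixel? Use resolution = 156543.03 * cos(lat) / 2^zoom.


res = 156543.03 * cos(17) / 2^10 = 156543.03 * 0.95630476 / 1024 = 146.19 m/pixel

146.19 m/pixel


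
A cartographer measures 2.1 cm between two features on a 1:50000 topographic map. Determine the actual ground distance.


ground = 2.1 cm * 50000 / 100 = 1050.0 m = 1.05 km

1.05 km


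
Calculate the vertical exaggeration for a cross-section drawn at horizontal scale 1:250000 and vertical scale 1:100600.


VE = horizontal_scale / vertical_scale = 250000 / 100600 ≈ 2.5

2.5x


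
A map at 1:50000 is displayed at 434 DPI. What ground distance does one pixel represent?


pixel_cm = 2.54 / 434 ≈ 0.005853 cm
ground = pixel_cm * 50000 / 100 = 2.54 * 50000 / (434 * 100) = 127000 / 43400 ≈ 2.93 m

2.93 m


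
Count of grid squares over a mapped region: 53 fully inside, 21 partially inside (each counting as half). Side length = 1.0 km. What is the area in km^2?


effective squares = 53 + 21 * 0.5 = 63.5
area = 63.5 * 1.0 = 63.5 km^2

63.5 km^2


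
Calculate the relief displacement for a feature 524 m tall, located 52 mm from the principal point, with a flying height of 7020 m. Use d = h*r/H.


d = h * r / H = 524 * 52 / 7020 = 3.88 mm

3.88 mm


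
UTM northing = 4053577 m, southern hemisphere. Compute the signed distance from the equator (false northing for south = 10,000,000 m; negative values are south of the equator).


For southern: actual = 4053577 - 10000000 = -5946423 m

-5946423 m


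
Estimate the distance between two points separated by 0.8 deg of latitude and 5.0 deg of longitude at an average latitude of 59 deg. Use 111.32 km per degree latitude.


dlat_km = 0.8 * 111.32 = 89.056
dlon_km = 5.0 * 111.32 * cos(59) ≈ 286.67
dist = sqrt(89.056^2 + 286.67^2) ≈ 300.2 km

300.2 km


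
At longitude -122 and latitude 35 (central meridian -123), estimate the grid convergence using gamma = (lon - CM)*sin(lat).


gamma = (-122 - -123) * sin(35) = 1 * 0.573576 = 0.574 degrees

0.574 degrees


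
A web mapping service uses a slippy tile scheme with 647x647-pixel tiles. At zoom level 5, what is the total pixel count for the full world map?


tiles per axis = 2^5 = 32
total tiles = 32^2 = 1024
pixels per axis = 32 * 647 = 20704
total pixels = 20704^2 = 428655616

428655616 pixels


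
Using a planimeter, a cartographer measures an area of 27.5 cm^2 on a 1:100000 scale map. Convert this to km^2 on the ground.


ground_area = 27.5 * (100000/100)^2 = 27500000.0 m^2 = 27.5 km^2

27.5 km^2


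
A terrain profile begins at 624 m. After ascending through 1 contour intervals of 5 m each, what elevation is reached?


elevation = 624 + 1 * 5 = 629 m

629 m


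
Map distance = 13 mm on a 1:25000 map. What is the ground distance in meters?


ground = 13 mm * 25000 / 1000 = 325.0 m

325.0 m


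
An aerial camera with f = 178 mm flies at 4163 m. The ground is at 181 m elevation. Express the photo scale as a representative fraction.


scale = f / (H - h) = 178 mm / 3982 m = 178 / 3982000 = 1:22371

1:22371


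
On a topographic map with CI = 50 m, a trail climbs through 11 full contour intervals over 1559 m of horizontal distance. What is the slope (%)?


elevation change = 11 * 50 = 550 m
slope = 550 / 1559 * 100 = 35.3%

35.3%


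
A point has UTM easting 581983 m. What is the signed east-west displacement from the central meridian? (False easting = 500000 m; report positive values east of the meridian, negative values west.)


displacement = 581983 - 500000 = 81983 m

81983 m


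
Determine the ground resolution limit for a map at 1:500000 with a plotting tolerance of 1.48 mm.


ground = 1.48 mm * 500000 / 1000 = 740.0 m

740.0 m


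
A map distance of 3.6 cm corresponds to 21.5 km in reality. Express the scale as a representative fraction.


ground = 21.5 km = 2150000 cm; RF denominator = ground / map = 2150000 / 3.6 ≈ 597222; RF = 1:597222

1:597222


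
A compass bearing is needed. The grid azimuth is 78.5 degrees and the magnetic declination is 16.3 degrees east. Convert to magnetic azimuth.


magnetic azimuth = grid azimuth - declination (east +ve)
mag_az = 78.5 - 16.3 = 62.2 degrees

62.2 degrees


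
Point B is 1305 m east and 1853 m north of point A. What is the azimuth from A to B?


az = atan2(1305, 1853) = 35.2 deg
adjusted to 0-360: 35.2 degrees

35.2 degrees


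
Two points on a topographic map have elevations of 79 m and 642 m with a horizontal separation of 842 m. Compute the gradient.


gradient = (642 - 79) / 842 = 563 / 842 = 0.6686

0.6686


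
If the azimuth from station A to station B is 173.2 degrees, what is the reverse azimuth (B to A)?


back azimuth = (173.2 + 180) mod 360 = 353.2 degrees

353.2 degrees


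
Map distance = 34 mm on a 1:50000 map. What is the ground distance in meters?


ground = 34 mm * 50000 / 1000 = 1700.0 m

1700.0 m


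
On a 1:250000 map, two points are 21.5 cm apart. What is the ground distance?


ground = 21.5 cm * 250000 / 100 = 53750.0 m = 53.75 km

53.75 km


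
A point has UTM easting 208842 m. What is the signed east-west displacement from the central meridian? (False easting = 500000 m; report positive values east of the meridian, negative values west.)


displacement = 208842 - 500000 = -291158 m

-291158 m


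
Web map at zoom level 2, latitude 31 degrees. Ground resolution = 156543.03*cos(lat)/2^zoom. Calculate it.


res = 156543.03 * cos(31) / 2^2 = 156543.03 * 0.8571673 / 4 = 33545.89 m/pixel

33545.89 m/pixel


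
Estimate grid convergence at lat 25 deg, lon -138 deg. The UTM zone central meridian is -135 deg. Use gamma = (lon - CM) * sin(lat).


gamma = (-138 - -135) * sin(25) = -3 * 0.422618 = -1.268 degrees

-1.268 degrees


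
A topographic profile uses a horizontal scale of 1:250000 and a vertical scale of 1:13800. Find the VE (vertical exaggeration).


VE = horizontal_scale / vertical_scale = 250000 / 13800 ≈ 18.1

18.1x


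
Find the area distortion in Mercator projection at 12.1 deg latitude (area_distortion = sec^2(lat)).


area_distortion = 1/cos^2(12.1) = 1.046

1.046


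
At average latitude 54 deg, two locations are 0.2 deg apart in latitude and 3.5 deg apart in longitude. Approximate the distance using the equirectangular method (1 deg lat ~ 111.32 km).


dlat_km = 0.2 * 111.32 = 22.264
dlon_km = 3.5 * 111.32 * cos(54) ≈ 229.013
dist = sqrt(22.264^2 + 229.013^2) ≈ 230.1 km

230.1 km


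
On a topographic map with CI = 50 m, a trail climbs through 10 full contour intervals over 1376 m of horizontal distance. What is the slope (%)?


elevation change = 10 * 50 = 500 m
slope = 500 / 1376 * 100 = 36.3%

36.3%


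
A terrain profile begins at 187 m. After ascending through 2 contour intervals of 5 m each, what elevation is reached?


elevation = 187 + 2 * 5 = 197 m

197 m


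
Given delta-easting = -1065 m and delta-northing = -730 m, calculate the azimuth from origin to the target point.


az = atan2(-1065, -730) = -124.4 deg
adjusted to 0-360: 235.6 degrees

235.6 degrees


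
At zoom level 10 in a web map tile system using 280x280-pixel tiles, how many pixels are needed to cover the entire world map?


tiles per axis = 2^10 = 1024
total tiles = 1024^2 = 1048576
pixels per axis = 1024 * 280 = 286720
total pixels = 286720^2 = 82208358400

82208358400 pixels


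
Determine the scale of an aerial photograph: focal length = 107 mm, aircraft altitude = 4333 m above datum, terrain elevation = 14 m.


scale = f / (H - h) = 107 mm / 4319 m = 107 / 4319000 = 1:40364

1:40364


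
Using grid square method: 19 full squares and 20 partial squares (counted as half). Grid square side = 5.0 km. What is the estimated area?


effective squares = 19 + 20 * 0.5 = 29.0
area = 29.0 * 25.0 = 725.0 km^2

725.0 km^2


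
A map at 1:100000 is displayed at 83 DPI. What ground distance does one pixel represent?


pixel_cm = 2.54 / 83 ≈ 0.030602 cm
ground = pixel_cm * 100000 / 100 = 2.54 * 100000 / (83 * 100) = 254000 / 8300 ≈ 30.6 m

30.6 m


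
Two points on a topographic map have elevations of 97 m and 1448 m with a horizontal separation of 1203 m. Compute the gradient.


gradient = (1448 - 97) / 1203 = 1351 / 1203 = 1.123

1.123


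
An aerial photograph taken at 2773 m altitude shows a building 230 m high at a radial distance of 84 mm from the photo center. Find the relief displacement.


d = h * r / H = 230 * 84 / 2773 = 6.97 mm

6.97 mm


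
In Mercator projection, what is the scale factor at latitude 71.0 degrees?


SF = 1 / cos(71.0) = 1 / 0.325568 = 3.072

3.072


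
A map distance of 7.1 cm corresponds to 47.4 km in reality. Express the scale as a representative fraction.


ground = 47.4 km = 4740000 cm; RF denominator = ground / map = 4740000 / 7.1 ≈ 667606; RF = 1:667606

1:667606


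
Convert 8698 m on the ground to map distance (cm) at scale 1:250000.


map_cm = 8698 * 100 / 250000 = 3.4792 cm ≈ 3.48 cm

3.48 cm


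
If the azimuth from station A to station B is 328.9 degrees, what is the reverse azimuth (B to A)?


back azimuth = (328.9 + 180) mod 360 = 148.9 degrees

148.9 degrees


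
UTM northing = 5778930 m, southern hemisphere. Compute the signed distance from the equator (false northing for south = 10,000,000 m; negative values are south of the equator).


For southern: actual = 5778930 - 10000000 = -4221070 m

-4221070 m


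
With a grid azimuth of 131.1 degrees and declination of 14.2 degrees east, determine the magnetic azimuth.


magnetic azimuth = grid azimuth - declination (east +ve)
mag_az = 131.1 - 14.2 = 116.9 degrees

116.9 degrees


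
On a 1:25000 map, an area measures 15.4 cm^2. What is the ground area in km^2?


ground_area = 15.4 * (25000/100)^2 = 962500.0 m^2 = 0.9625 km^2 ≈ 0.963 km^2

0.963 km^2


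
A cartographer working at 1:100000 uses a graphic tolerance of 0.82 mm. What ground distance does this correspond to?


ground = 0.82 mm * 100000 / 1000 = 82.0 m

82.0 m


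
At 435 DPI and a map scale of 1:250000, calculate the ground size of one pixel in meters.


pixel_cm = 2.54 / 435 ≈ 0.005839 cm
ground = pixel_cm * 250000 / 100 = 2.54 * 250000 / (435 * 100) = 635000 / 43500 ≈ 14.6 m

14.6 m


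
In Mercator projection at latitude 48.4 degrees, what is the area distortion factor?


area_distortion = 1/cos^2(48.4) = 2.269

2.269


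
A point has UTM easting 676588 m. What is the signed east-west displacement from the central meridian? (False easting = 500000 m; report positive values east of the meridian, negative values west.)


displacement = 676588 - 500000 = 176588 m

176588 m


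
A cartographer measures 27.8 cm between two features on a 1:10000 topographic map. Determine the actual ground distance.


ground = 27.8 cm * 10000 / 100 = 2780.0 m = 2.78 km

2.78 km


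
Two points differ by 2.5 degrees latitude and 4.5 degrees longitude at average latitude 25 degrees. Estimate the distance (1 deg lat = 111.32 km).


dlat_km = 2.5 * 111.32 = 278.3
dlon_km = 4.5 * 111.32 * cos(25) ≈ 454.006
dist = sqrt(278.3^2 + 454.006^2) ≈ 532.5 km

532.5 km


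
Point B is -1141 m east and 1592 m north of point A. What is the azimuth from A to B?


az = atan2(-1141, 1592) = -35.6 deg
adjusted to 0-360: 324.4 degrees

324.4 degrees


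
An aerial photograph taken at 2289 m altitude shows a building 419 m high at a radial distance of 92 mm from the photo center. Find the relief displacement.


d = h * r / H = 419 * 92 / 2289 = 16.84 mm

16.84 mm


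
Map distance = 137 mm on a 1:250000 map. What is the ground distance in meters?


ground = 137 mm * 250000 / 1000 = 34250.0 m

34250.0 m


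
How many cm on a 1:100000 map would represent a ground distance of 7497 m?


map_cm = 7497 * 100 / 100000 = 7.497 cm ≈ 7.5 cm

7.5 cm


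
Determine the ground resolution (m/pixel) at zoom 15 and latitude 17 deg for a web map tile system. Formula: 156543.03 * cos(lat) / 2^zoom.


res = 156543.03 * cos(17) / 2^15 = 156543.03 * 0.95630476 / 32768 = 4.57 m/pixel

4.57 m/pixel


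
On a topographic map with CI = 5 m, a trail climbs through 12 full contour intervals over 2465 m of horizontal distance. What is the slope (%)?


elevation change = 12 * 5 = 60 m
slope = 60 / 2465 * 100 = 2.4%

2.4%
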